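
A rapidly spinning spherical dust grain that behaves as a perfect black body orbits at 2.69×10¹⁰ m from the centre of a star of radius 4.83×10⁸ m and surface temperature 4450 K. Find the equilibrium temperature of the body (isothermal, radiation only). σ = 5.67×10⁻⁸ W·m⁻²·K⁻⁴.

The star's surface emits σT_*⁴; at distance d the flux is S = σT_*⁴(R_*/d)².
S = 5.67×10⁻⁸·(4450)⁴·(4.83×10⁸/2.69×10¹⁰)² = 7168 W/m².
For an isothermal sphere T⁴ = (1−a)S/(4σ) = 3.161×10¹⁰ K⁴.

T ≈ 422 K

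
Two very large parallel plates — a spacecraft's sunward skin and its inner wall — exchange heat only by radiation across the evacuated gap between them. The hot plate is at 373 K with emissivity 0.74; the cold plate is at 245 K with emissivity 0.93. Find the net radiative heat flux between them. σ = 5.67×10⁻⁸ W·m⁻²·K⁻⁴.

q ≈ 626 W/m²

For two infinite grey parallel plates, q = σ(T₁⁴ − T₂⁴)/(1/ε₁ + 1/ε₂ − 1).
T₁⁴ − T₂⁴ = 1.936×10¹⁰ − 3.603×10⁹ = 1.575×10¹⁰ K⁴.
1/ε₁ + 1/ε₂ − 1 = 1.351 + 1.075 − 1 = 1.427.
q = 5.67×10⁻⁸ × 1.575×10¹⁰ / 1.427.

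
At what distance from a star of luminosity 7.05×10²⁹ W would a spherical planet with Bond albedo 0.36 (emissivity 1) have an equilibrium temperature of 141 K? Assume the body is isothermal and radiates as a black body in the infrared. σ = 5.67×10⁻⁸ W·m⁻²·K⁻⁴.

For an isothermal black-emitting sphere, (1−a)S·πr² = σ·4πr²·T⁴ ⇒ S = 4σT⁴/(1−a).
S = 4·5.67×10⁻⁸·(141)⁴/0.640 = 140.1 W/m².
Flux falls as S = L/(4πd²), so d = √(L/(4πS)) = √(7.05×10²⁹/(4π·140.1)).

d ≈ 2.00×10¹³ m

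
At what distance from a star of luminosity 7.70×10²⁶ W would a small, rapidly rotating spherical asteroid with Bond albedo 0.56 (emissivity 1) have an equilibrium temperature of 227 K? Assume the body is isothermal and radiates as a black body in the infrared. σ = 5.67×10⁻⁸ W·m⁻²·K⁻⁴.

For an isothermal black-emitting sphere, (1−a)S·πr² = σ·4πr²·T⁴ ⇒ S = 4σT⁴/(1−a).
S = 4·5.67×10⁻⁸·(227)⁴/0.440 = 1369 W/m².
Flux falls as S = L/(4πd²), so d = √(L/(4πS)) = √(7.70×10²⁶/(4π·1369)).

d ≈ 2.12×10¹¹ m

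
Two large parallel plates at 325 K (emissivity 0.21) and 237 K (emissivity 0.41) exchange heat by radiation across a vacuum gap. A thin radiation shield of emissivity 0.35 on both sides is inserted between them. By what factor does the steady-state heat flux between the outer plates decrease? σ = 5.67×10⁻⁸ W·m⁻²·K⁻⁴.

Without shield: q₀ = σΔ(T⁴)/(1/ε₁+1/ε₂−1) with denominator 6.201.
With shield the two gaps are in series; the resistances add: (1/ε₁+1/ε_s−1)+(1/ε_s+1/ε₂−1) = 6.619+4.296 = 10.92.
Heat-flux ratio q₀/q = 10.92/6.201.

factor ≈ 1.76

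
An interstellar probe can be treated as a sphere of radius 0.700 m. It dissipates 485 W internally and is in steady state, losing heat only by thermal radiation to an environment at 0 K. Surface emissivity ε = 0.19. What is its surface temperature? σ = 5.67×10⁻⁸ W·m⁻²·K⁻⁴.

T ≈ 292 K

Steady state: internal power = radiated power, P = εσA T⁴.
Radiating area A = 4πr² = 6.158 m².
T⁴ = P/(εσA) = 485/(0.19·5.67×10⁻⁸·6.158) = 7.311×10⁹ K⁴.
T = (7.311×10⁹)^(1/4).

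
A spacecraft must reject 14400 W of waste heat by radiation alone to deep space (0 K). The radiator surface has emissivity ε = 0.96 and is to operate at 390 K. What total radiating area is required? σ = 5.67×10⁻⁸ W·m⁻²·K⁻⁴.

A ≈ 11.4 m²

P = εσA T⁴ ⇒ A = P/(εσT⁴).
T⁴ = 2.313×10¹⁰ K⁴.
A = 14400/(0.96 × 5.67×10⁻⁸ × 2.313×10¹⁰).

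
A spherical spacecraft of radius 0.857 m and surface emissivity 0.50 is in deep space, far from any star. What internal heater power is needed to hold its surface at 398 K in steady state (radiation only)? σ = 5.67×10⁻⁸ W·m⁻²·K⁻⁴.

P ≈ 6570 W

P = εσ·4πr²·T⁴.
4πr² = 9.229 m²; T⁴ = 2.509×10¹⁰ K⁴.
P = 0.50·5.67×10⁻⁸·9.229·2.509×10¹⁰.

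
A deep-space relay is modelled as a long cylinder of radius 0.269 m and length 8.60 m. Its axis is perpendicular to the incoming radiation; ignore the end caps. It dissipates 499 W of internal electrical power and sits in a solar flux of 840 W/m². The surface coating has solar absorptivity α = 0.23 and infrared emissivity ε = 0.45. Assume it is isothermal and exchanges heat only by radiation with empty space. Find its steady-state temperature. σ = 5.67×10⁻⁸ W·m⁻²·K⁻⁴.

T ≈ 248 K

At steady state, absorbed solar power + internal power = radiated power.
Absorbed: α·S·A_cross = 0.23·840·4.627 = 893.9 W (cross-section 2rL).
Total input = 893.9 + 499 = 1393 W.
Radiated: εσ·A_surf·T⁴ with A_surf = 2πrL = 14.54 m².
T⁴ = 1393/(0.45·5.67×10⁻⁸·14.54) = 3.756×10⁹ K⁴.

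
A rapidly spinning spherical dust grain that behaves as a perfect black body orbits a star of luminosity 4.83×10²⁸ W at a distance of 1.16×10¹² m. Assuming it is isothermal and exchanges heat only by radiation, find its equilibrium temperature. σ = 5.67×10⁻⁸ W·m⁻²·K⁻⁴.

First find the stellar flux at distance d: S = L/(4πd²) = 4.83×10²⁸/(4π·(1.16×10¹²)²) = 2856 W/m².
For an isothermal sphere, absorbed (1−a)S·πr² = emitted σ·4πr²·T⁴, so T⁴ = (1−a)S/(4σ).
T⁴ = 1.00·2856/(4·5.67×10⁻⁸) = 1.259×10¹⁰ K⁴.

T ≈ 335 K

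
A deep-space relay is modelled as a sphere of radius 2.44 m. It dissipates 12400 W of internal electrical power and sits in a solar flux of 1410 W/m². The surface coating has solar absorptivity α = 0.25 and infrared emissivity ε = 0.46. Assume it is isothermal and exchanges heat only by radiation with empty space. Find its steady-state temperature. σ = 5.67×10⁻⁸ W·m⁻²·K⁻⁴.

At steady state, absorbed solar power + internal power = radiated power.
Absorbed: α·S·A_cross = 0.25·1410·18.70 = 6593 W (cross-section πr²).
Total input = 6593 + 12400 = 18990 W.
Radiated: εσ·A_surf·T⁴ with A_surf = 4πr² = 74.82 m².
T⁴ = 18990/(0.46·5.67×10⁻⁸·74.82) = 9.733×10⁹ K⁴.

T ≈ 314 K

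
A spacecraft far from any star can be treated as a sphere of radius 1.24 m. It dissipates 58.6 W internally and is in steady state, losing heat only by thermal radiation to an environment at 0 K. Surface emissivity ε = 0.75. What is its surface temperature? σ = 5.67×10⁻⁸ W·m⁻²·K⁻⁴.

Steady state: internal power = radiated power, P = εσA T⁴.
Radiating area A = 4πr² = 19.32 m².
T⁴ = P/(εσA) = 58.6/(0.75·5.67×10⁻⁸·19.32) = 7.132×10⁷ K⁴.
T = (7.132×10⁷)^(1/4).

T ≈ 91.9 K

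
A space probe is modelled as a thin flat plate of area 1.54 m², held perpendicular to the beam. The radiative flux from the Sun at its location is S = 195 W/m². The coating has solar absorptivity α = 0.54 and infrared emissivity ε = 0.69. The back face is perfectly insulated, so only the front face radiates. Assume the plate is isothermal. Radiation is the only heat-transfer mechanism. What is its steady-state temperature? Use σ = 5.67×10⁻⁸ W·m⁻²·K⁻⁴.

At equilibrium, absorbed power = emitted power.
Absorbing cross-section = A = 1.540 m²; emitting surface = A = 1.540 m² (ratio 1).
αS·A_cross = εσ·A_surf·T⁴  ⇒  T⁴ = αS/(ε·1σ).
T⁴ = 0.540·195/(0.69·1·5.67×10⁻⁸) = 2.692×10⁹ K⁴.
T = (2.692×10⁹)^(1/4).

T ≈ 228 K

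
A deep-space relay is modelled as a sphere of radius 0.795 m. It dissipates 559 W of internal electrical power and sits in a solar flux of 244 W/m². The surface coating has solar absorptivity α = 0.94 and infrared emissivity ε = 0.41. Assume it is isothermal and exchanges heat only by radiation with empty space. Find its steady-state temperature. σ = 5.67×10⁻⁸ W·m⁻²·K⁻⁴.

T ≈ 272 K

At steady state, absorbed solar power + internal power = radiated power.
Absorbed: α·S·A_cross = 0.94·244·1.986 = 455.4 W (cross-section πr²).
Total input = 455.4 + 559 = 1014 W.
Radiated: εσ·A_surf·T⁴ with A_surf = 4πr² = 7.942 m².
T⁴ = 1014/(0.41·5.67×10⁻⁸·7.942) = 5.494×10⁹ K⁴.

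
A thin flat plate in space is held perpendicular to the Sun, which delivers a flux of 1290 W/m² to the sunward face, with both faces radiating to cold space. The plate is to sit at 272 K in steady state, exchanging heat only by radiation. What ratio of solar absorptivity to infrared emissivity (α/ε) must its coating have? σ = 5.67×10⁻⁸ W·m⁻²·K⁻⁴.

Balance: αS·A = εσ·2A·T⁴ ⇒ α/ε = 2σT⁴/S.
α/ε = 2·5.67×10⁻⁸·(272)⁴/1290 = 2·5.67×10⁻⁸·5.474×10⁹/1290.

α/ε ≈ 0.481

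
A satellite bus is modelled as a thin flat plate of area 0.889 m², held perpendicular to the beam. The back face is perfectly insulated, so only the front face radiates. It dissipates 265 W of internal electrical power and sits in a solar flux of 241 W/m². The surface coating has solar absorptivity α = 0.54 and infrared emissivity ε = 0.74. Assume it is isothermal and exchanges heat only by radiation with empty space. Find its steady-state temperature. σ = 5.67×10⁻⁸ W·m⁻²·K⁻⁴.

At steady state, absorbed solar power + internal power = radiated power.
Absorbed: α·S·A_cross = 0.54·241·0.8890 = 115.7 W (cross-section A).
Total input = 115.7 + 265 = 380.7 W.
Radiated: εσ·A_surf·T⁴ with A_surf = A = 0.8890 m².
T⁴ = 380.7/(0.74·5.67×10⁻⁸·0.8890) = 1.021×10¹⁰ K⁴.

T ≈ 318 K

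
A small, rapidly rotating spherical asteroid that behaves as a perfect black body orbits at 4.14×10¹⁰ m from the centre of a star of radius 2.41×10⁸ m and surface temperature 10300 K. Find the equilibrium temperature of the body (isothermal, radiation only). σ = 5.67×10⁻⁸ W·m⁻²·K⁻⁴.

T ≈ 556 K

The star's surface emits σT_*⁴; at distance d the flux is S = σT_*⁴(R_*/d)².
S = 5.67×10⁻⁸·(10300)⁴·(2.41×10⁸/4.14×10¹⁰)² = 21630 W/m².
For an isothermal sphere T⁴ = (1−a)S/(4σ) = 9.535×10¹⁰ K⁴.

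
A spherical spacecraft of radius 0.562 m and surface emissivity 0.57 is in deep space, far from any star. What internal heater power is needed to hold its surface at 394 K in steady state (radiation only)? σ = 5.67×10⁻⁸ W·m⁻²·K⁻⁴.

P = εσ·4πr²·T⁴.
4πr² = 3.969 m²; T⁴ = 2.410×10¹⁰ K⁴.
P = 0.57·5.67×10⁻⁸·3.969·2.410×10¹⁰.

P ≈ 3090 W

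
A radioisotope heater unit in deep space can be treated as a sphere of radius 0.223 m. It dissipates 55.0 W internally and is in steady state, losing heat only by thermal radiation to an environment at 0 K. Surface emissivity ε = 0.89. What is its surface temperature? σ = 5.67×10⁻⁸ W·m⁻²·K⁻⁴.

T ≈ 204 K

Steady state: internal power = radiated power, P = εσA T⁴.
Radiating area A = 4πr² = 0.6249 m².
T⁴ = P/(εσA) = 55.0/(0.89·5.67×10⁻⁸·0.6249) = 1.744×10⁹ K⁴.
T = (1.744×10⁹)^(1/4).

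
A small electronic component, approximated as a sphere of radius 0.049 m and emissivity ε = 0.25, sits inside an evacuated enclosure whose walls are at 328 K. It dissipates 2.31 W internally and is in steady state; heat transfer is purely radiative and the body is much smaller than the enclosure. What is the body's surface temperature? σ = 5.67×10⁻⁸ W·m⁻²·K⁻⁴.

For a small grey body in a large enclosure, net radiated power = εσA(T⁴ − T_w⁴).
Steady state: P = εσA(T⁴ − T_w⁴) with A = 4πr² = 0.03017 m².
T⁴ = P/(εσA) + T_w⁴ = 2.31/(0.25·5.67×10⁻⁸·0.03017) + (328)⁴
    = 5.401×10⁹ + 1.157×10¹⁰ = 1.698×10¹⁰ K⁴.

T ≈ 361 K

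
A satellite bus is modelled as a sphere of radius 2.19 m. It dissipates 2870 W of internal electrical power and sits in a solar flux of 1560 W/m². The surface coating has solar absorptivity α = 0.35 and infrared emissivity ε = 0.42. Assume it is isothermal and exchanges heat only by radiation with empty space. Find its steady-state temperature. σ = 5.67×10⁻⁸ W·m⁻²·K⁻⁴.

T ≈ 297 K

At steady state, absorbed solar power + internal power = radiated power.
Absorbed: α·S·A_cross = 0.35·1560·15.07 = 8227 W (cross-section πr²).
Total input = 8227 + 2870 = 11100 W.
Radiated: εσ·A_surf·T⁴ with A_surf = 4πr² = 60.27 m².
T⁴ = 11100/(0.42·5.67×10⁻⁸·60.27) = 7.732×10⁹ K⁴.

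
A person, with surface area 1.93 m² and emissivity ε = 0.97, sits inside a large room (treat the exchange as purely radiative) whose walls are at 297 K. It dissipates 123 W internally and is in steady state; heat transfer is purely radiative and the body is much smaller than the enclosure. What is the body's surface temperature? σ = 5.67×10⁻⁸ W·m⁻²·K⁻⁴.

T ≈ 307 K

For a small grey body in a large enclosure, net radiated power = εσA(T⁴ − T_w⁴).
Steady state: P = εσA(T⁴ − T_w⁴) with A = 1.93 m².
T⁴ = P/(εσA) + T_w⁴ = 123/(0.97·5.67×10⁻⁸·1.930) + (297)⁴
    = 1.159×10⁹ + 7.781×10⁹ = 8.940×10⁹ K⁴.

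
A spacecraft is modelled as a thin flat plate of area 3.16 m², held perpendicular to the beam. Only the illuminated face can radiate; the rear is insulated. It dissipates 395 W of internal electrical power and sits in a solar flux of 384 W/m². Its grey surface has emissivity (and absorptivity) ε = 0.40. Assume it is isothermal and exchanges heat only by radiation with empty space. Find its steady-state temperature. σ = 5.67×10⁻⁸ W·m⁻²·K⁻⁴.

At steady state, absorbed solar power + internal power = radiated power.
Absorbed: α·S·A_cross = 0.40·384·3.160 = 485.4 W (cross-section A).
Total input = 485.4 + 395 = 880.4 W.
Radiated: εσ·A_surf·T⁴ with A_surf = A = 3.160 m².
T⁴ = 880.4/(0.40·5.67×10⁻⁸·3.160) = 1.228×10¹⁰ K⁴.

T ≈ 333 K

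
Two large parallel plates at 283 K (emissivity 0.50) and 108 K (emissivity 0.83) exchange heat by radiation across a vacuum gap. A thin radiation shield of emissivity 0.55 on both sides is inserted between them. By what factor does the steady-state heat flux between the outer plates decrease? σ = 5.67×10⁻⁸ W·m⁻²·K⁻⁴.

Without shield: q₀ = σΔ(T⁴)/(1/ε₁+1/ε₂−1) with denominator 2.205.
With shield the two gaps are in series; the resistances add: (1/ε₁+1/ε_s−1)+(1/ε_s+1/ε₂−1) = 2.818+2.023 = 4.841.
Heat-flux ratio q₀/q = 4.841/2.205.

factor ≈ 2.20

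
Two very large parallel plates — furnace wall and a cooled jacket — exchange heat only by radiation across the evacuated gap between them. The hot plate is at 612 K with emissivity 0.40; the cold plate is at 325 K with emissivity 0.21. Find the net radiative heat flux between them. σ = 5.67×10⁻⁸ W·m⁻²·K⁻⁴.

For two infinite grey parallel plates, q = σ(T₁⁴ − T₂⁴)/(1/ε₁ + 1/ε₂ − 1).
T₁⁴ − T₂⁴ = 1.403×10¹¹ − 1.116×10¹⁰ = 1.291×10¹¹ K⁴.
1/ε₁ + 1/ε₂ − 1 = 2.500 + 4.762 − 1 = 6.262.
q = 5.67×10⁻⁸ × 1.291×10¹¹ / 6.262.

q ≈ 1170 W/m²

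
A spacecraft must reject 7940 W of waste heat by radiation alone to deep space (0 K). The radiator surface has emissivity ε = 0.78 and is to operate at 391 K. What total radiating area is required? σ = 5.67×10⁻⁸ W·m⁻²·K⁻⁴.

A ≈ 7.68 m²

P = εσA T⁴ ⇒ A = P/(εσT⁴).
T⁴ = 2.337×10¹⁰ K⁴.
A = 7940/(0.78 × 5.67×10⁻⁸ × 2.337×10¹⁰).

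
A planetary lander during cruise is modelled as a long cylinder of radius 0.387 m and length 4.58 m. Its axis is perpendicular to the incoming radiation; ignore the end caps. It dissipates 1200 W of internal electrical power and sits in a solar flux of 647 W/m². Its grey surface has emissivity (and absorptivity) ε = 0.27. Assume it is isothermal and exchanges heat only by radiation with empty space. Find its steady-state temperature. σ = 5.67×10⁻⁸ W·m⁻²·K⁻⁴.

T ≈ 321 K

At steady state, absorbed solar power + internal power = radiated power.
Absorbed: α·S·A_cross = 0.27·647·3.545 = 619.3 W (cross-section 2rL).
Total input = 619.3 + 1200 = 1819 W.
Radiated: εσ·A_surf·T⁴ with A_surf = 2πrL = 11.14 m².
T⁴ = 1819/(0.27·5.67×10⁻⁸·11.14) = 1.067×10¹⁰ K⁴.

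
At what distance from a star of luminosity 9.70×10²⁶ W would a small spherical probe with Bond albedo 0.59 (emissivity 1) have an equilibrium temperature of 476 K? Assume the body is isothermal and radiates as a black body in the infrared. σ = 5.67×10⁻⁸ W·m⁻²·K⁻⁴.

d ≈ 5.21×10¹⁰ m

For an isothermal black-emitting sphere, (1−a)S·πr² = σ·4πr²·T⁴ ⇒ S = 4σT⁴/(1−a).
S = 4·5.67×10⁻⁸·(476)⁴/0.410 = 28400 W/m².
Flux falls as S = L/(4πd²), so d = √(L/(4πS)) = √(9.70×10²⁶/(4π·28400)).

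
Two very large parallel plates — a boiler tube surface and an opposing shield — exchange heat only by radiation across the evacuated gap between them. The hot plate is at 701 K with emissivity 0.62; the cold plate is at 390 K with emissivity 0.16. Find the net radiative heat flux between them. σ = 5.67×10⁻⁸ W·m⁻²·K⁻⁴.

q ≈ 1800 W/m²

For two infinite grey parallel plates, q = σ(T₁⁴ − T₂⁴)/(1/ε₁ + 1/ε₂ − 1).
T₁⁴ − T₂⁴ = 2.415×10¹¹ − 2.313×10¹⁰ = 2.183×10¹¹ K⁴.
1/ε₁ + 1/ε₂ − 1 = 1.613 + 6.250 − 1 = 6.863.
q = 5.67×10⁻⁸ × 2.183×10¹¹ / 6.863.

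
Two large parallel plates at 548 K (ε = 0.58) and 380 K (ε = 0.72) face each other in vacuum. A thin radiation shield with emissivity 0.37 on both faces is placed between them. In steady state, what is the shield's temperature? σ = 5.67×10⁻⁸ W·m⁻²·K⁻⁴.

In steady state the net flux on the hot side equals that on the cold side.
σ(T₁⁴−T_s⁴)/D₁ = σ(T_s⁴−T₂⁴)/D₂, with D₁ = 1/ε₁+1/ε_s−1 = 3.427, D₂ = 1/ε_s+1/ε₂−1 = 3.092.
Solve for T_s⁴: T_s⁴ = (D₂·T₁⁴ + D₁·T₂⁴)/(D₁+D₂) = 5.373×10¹⁰ K⁴.

T_s ≈ 481 K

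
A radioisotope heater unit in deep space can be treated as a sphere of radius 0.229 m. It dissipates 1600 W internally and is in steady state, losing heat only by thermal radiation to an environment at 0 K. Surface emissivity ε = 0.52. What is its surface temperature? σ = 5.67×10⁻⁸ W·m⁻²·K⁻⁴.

T ≈ 536 K

Steady state: internal power = radiated power, P = εσA T⁴.
Radiating area A = 4πr² = 0.6590 m².
T⁴ = P/(εσA) = 1600/(0.52·5.67×10⁻⁸·0.6590) = 8.235×10¹⁰ K⁴.
T = (8.235×10¹⁰)^(1/4).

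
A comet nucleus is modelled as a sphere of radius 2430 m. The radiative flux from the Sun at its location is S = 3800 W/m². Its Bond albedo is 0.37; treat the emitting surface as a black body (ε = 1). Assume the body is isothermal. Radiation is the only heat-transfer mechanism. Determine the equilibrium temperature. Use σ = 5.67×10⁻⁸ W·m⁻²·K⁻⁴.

T ≈ 321 K

At equilibrium, absorbed power = emitted power.
Absorbing cross-section = πr² = 1.855×10⁷ m²; emitting surface = 4πr² = 7.420×10⁷ m² (ratio 4).
(1−a)S·A_cross = εσ·A_surf·T⁴  ⇒  T⁴ = (1−a)S/(4σ).
T⁴ = 0.630·3800/(4·5.67×10⁻⁸) = 1.056×10¹⁰ K⁴.
T = (1.056×10¹⁰)^(1/4).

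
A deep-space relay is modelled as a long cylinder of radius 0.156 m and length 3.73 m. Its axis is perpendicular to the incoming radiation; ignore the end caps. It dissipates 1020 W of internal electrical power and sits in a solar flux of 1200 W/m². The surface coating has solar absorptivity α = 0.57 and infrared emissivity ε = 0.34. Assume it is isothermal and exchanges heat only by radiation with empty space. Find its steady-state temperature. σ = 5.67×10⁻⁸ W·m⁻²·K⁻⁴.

T ≈ 401 K

At steady state, absorbed solar power + internal power = radiated power.
Absorbed: α·S·A_cross = 0.57·1200·1.164 = 796.0 W (cross-section 2rL).
Total input = 796.0 + 1020 = 1816 W.
Radiated: εσ·A_surf·T⁴ with A_surf = 2πrL = 3.656 m².
T⁴ = 1816/(0.34·5.67×10⁻⁸·3.656) = 2.577×10¹⁰ K⁴.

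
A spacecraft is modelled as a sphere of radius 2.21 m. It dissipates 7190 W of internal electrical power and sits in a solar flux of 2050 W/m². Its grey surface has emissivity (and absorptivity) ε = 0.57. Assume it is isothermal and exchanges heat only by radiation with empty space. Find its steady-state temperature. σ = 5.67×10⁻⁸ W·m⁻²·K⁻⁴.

T ≈ 335 K

At steady state, absorbed solar power + internal power = radiated power.
Absorbed: α·S·A_cross = 0.57·2050·15.34 = 17930 W (cross-section πr²).
Total input = 17930 + 7190 = 25120 W.
Radiated: εσ·A_surf·T⁴ with A_surf = 4πr² = 61.38 m².
T⁴ = 25120/(0.57·5.67×10⁻⁸·61.38) = 1.266×10¹⁰ K⁴.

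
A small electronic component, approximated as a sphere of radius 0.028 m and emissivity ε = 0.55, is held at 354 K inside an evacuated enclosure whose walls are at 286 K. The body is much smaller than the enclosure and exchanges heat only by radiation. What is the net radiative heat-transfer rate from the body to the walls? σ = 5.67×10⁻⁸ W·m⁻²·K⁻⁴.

For a small grey body in a large enclosure: P_net = εσA(T_body⁴ − T_wall⁴).
A = 4πr² = 0.009852 m²; T_body⁴ − T_wall⁴ = 1.570×10¹⁰ − 6.691×10⁹ = 9.014×10⁹ K⁴.
|P_net| = 0.55·5.67×10⁻⁸·0.009852·9.014×10⁹.

P_net ≈ 2.77 W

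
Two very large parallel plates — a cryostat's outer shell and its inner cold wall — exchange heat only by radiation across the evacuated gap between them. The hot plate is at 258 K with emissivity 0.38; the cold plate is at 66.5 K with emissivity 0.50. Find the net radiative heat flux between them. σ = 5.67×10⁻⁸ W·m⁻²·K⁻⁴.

For two infinite grey parallel plates, q = σ(T₁⁴ − T₂⁴)/(1/ε₁ + 1/ε₂ − 1).
T₁⁴ − T₂⁴ = 4.431×10⁹ − 1.956×10⁷ = 4.411×10⁹ K⁴.
1/ε₁ + 1/ε₂ − 1 = 2.632 + 2.000 − 1 = 3.632.
q = 5.67×10⁻⁸ × 4.411×10⁹ / 3.632.

q ≈ 68.9 W/m²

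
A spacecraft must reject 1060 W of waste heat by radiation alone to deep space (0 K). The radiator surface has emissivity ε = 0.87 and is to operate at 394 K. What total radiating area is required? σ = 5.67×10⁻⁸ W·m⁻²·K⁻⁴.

P = εσA T⁴ ⇒ A = P/(εσT⁴).
T⁴ = 2.410×10¹⁰ K⁴.
A = 1060/(0.87 × 5.67×10⁻⁸ × 2.410×10¹⁰).

A ≈ 0.892 m²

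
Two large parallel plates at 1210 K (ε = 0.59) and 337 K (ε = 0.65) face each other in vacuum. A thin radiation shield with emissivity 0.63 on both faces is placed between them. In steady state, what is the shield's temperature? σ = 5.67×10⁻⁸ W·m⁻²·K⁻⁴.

T_s ≈ 1010 K

In steady state the net flux on the hot side equals that on the cold side.
σ(T₁⁴−T_s⁴)/D₁ = σ(T_s⁴−T₂⁴)/D₂, with D₁ = 1/ε₁+1/ε_s−1 = 2.282, D₂ = 1/ε_s+1/ε₂−1 = 2.126.
Solve for T_s⁴: T_s⁴ = (D₂·T₁⁴ + D₁·T₂⁴)/(D₁+D₂) = 1.040×10¹² K⁴.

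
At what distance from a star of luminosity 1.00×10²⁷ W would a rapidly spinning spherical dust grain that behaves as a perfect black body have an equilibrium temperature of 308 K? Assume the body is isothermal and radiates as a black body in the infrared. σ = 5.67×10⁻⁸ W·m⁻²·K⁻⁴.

d ≈ 1.97×10¹¹ m

For an isothermal black-emitting sphere, (1−a)S·πr² = σ·4πr²·T⁴ ⇒ S = 4σT⁴/(1−a).
S = 4·5.67×10⁻⁸·(308)⁴/1.00 = 2041 W/m².
Flux falls as S = L/(4πd²), so d = √(L/(4πS)) = √(1.00×10²⁷/(4π·2041)).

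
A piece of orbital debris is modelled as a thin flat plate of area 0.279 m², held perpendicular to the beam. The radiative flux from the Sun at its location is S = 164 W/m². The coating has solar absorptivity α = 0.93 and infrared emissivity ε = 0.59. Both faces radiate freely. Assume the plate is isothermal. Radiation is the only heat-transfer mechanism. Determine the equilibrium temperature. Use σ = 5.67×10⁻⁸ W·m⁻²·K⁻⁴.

At equilibrium, absorbed power = emitted power.
Absorbing cross-section = A = 0.2790 m²; emitting surface = 2A = 0.5580 m² (ratio 2).
αS·A_cross = εσ·A_surf·T⁴  ⇒  T⁴ = αS/(ε·2σ).
T⁴ = 0.930·164/(0.59·2·5.67×10⁻⁸) = 2.280×10⁹ K⁴.
T = (2.280×10⁹)^(1/4).

T ≈ 219 K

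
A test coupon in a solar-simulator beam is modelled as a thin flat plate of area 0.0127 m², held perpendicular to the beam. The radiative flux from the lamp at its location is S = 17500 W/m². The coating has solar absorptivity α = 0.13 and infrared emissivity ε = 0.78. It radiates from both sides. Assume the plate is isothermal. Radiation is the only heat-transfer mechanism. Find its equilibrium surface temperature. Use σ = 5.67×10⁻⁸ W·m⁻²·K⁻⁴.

At equilibrium, absorbed power = emitted power.
Absorbing cross-section = A = 0.01270 m²; emitting surface = 2A = 0.02540 m² (ratio 2).
αS·A_cross = εσ·A_surf·T⁴  ⇒  T⁴ = αS/(ε·2σ).
T⁴ = 0.130·17500/(0.78·2·5.67×10⁻⁸) = 2.572×10¹⁰ K⁴.
T = (2.572×10¹⁰)^(1/4).

T ≈ 400 K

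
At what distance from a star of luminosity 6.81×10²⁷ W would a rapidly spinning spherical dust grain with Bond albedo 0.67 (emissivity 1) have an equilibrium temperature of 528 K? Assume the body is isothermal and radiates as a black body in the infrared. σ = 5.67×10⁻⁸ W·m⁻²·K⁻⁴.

For an isothermal black-emitting sphere, (1−a)S·πr² = σ·4πr²·T⁴ ⇒ S = 4σT⁴/(1−a).
S = 4·5.67×10⁻⁸·(528)⁴/0.330 = 53420 W/m².
Flux falls as S = L/(4πd²), so d = √(L/(4πS)) = √(6.81×10²⁷/(4π·53420)).

d ≈ 1.01×10¹¹ m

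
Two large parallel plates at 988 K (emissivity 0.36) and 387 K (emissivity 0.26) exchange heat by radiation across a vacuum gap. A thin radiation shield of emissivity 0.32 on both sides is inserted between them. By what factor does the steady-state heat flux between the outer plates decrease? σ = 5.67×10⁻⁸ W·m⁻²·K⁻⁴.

Without shield: q₀ = σΔ(T⁴)/(1/ε₁+1/ε₂−1) with denominator 5.624.
With shield the two gaps are in series; the resistances add: (1/ε₁+1/ε_s−1)+(1/ε_s+1/ε₂−1) = 4.903+5.971 = 10.87.
Heat-flux ratio q₀/q = 10.87/5.624.

factor ≈ 1.93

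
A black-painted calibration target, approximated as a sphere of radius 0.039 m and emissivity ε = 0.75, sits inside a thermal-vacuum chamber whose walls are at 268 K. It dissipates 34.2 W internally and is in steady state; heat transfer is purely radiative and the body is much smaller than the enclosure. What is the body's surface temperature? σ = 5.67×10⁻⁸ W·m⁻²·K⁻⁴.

T ≈ 466 K

For a small grey body in a large enclosure, net radiated power = εσA(T⁴ − T_w⁴).
Steady state: P = εσA(T⁴ − T_w⁴) with A = 4πr² = 0.01911 m².
T⁴ = P/(εσA) + T_w⁴ = 34.2/(0.75·5.67×10⁻⁸·0.01911) + (268)⁴
    = 4.208×10¹⁰ + 5.159×10⁹ = 4.724×10¹⁰ K⁴.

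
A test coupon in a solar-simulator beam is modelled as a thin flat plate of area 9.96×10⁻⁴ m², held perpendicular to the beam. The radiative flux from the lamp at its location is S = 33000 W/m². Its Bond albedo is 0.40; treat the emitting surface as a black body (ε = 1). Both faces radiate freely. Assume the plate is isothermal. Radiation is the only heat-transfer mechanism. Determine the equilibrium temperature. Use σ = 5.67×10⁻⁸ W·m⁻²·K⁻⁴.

At equilibrium, absorbed power = emitted power.
Absorbing cross-section = A = 9.960×10⁻⁴ m²; emitting surface = 2A = 0.001992 m² (ratio 2).
(1−a)S·A_cross = εσ·A_surf·T⁴  ⇒  T⁴ = (1−a)S/(2σ).
T⁴ = 0.600·33000/(2·5.67×10⁻⁸) = 1.746×10¹¹ K⁴.
T = (1.746×10¹¹)^(1/4).

T ≈ 646 K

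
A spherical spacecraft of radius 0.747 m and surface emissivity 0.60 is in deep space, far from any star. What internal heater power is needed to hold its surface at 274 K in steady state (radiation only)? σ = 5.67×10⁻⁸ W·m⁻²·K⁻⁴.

P ≈ 1340 W

P = εσ·4πr²·T⁴.
4πr² = 7.012 m²; T⁴ = 5.636×10⁹ K⁴.
P = 0.60·5.67×10⁻⁸·7.012·5.636×10⁹.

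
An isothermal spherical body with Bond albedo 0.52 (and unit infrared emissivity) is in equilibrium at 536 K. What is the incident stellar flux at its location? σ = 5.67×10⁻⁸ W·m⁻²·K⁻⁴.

S ≈ 39000 W/m²

(1−a)S·πr² = σ·4πr²·T⁴ ⇒ S = 4σT⁴/(1−a).
S = 4·5.67×10⁻⁸·8.254×10¹⁰/0.480.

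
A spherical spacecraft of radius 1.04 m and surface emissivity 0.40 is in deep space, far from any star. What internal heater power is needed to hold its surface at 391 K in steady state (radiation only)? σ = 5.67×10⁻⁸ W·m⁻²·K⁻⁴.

P = εσ·4πr²·T⁴.
4πr² = 13.59 m²; T⁴ = 2.337×10¹⁰ K⁴.
P = 0.40·5.67×10⁻⁸·13.59·2.337×10¹⁰.

P ≈ 7200 W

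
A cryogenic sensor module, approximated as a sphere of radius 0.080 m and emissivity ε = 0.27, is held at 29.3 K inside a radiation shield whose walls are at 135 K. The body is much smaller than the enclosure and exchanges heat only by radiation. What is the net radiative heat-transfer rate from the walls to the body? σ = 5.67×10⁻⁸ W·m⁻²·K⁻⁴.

P_net ≈ 0.408 W

For a small grey body in a large enclosure: P_net = εσA(T_body⁴ − T_wall⁴).
A = 4πr² = 0.08042 m²; T_body⁴ − T_wall⁴ = 7.370×10⁵ − 3.322×10⁸ = -3.314×10⁸ K⁴.
|P_net| = 0.27·5.67×10⁻⁸·0.08042·3.314×10⁸.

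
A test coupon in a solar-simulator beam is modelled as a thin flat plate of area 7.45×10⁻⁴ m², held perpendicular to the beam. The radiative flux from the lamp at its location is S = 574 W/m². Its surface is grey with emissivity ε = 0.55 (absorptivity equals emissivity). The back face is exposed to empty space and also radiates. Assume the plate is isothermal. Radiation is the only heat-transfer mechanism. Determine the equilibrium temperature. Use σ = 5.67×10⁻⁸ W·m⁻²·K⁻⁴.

T ≈ 267 K

At equilibrium, absorbed power = emitted power.
Absorbing cross-section = A = 7.450×10⁻⁴ m²; emitting surface = 2A = 0.001490 m² (ratio 2).
εS·A_cross = εσ·A_surf·T⁴  ⇒  T⁴ = S/(2σ)   (ε cancels).
T⁴ = 574/(2·5.67×10⁻⁸) = 5.062×10⁹ K⁴.
T = (5.062×10⁹)^(1/4).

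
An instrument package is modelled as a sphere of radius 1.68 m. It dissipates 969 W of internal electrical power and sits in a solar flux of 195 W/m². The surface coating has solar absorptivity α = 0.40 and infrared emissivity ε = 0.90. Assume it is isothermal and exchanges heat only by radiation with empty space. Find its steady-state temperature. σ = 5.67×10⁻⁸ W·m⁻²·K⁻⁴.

At steady state, absorbed solar power + internal power = radiated power.
Absorbed: α·S·A_cross = 0.40·195·8.867 = 691.6 W (cross-section πr²).
Total input = 691.6 + 969 = 1661 W.
Radiated: εσ·A_surf·T⁴ with A_surf = 4πr² = 35.47 m².
T⁴ = 1661/(0.90·5.67×10⁻⁸·35.47) = 9.175×10⁸ K⁴.

T ≈ 174 K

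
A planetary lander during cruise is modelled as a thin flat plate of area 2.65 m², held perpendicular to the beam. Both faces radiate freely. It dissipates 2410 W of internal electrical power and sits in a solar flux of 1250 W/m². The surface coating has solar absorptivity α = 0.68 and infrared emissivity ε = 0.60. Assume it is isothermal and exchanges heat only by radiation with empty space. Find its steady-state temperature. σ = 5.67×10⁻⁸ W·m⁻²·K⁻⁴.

At steady state, absorbed solar power + internal power = radiated power.
Absorbed: α·S·A_cross = 0.68·1250·2.650 = 2252 W (cross-section A).
Total input = 2252 + 2410 = 4662 W.
Radiated: εσ·A_surf·T⁴ with A_surf = 2A = 5.300 m².
T⁴ = 4662/(0.60·5.67×10⁻⁸·5.300) = 2.586×10¹⁰ K⁴.

T ≈ 401 K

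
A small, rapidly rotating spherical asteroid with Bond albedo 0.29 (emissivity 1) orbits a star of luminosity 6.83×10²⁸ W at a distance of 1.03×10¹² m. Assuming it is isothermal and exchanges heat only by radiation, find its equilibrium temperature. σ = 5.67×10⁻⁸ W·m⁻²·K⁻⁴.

First find the stellar flux at distance d: S = L/(4πd²) = 6.83×10²⁸/(4π·(1.03×10¹²)²) = 5123 W/m².
For an isothermal sphere, absorbed (1−a)S·πr² = emitted σ·4πr²·T⁴, so T⁴ = (1−a)S/(4σ).
T⁴ = 0.710·5123/(4·5.67×10⁻⁸) = 1.604×10¹⁰ K⁴.

T ≈ 356 K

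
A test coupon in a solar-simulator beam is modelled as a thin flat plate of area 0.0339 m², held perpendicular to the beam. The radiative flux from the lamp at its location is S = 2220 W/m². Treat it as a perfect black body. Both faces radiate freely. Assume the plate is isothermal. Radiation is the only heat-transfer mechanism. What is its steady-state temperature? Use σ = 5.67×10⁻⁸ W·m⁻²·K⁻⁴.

At equilibrium, absorbed power = emitted power.
Absorbing cross-section = A = 0.03390 m²; emitting surface = 2A = 0.06780 m² (ratio 2).
S·A_cross = εσ·A_surf·T⁴  ⇒  T⁴ = S/(2σ).
T⁴ = 1.00·2220/(2·5.67×10⁻⁸) = 1.958×10¹⁰ K⁴.
T = (1.958×10¹⁰)^(1/4).

T ≈ 374 K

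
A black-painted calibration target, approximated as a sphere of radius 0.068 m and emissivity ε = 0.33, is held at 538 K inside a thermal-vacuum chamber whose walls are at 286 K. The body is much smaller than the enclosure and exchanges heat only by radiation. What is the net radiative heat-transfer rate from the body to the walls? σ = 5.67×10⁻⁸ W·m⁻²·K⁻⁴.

For a small grey body in a large enclosure: P_net = εσA(T_body⁴ − T_wall⁴).
A = 4πr² = 0.05811 m²; T_body⁴ − T_wall⁴ = 8.378×10¹⁰ − 6.691×10⁹ = 7.709×10¹⁰ K⁴.
|P_net| = 0.33·5.67×10⁻⁸·0.05811·7.709×10¹⁰.

P_net ≈ 83.8 W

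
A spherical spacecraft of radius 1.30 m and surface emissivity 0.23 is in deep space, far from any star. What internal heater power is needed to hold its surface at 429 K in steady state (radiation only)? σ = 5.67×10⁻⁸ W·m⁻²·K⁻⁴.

P = εσ·4πr²·T⁴.
4πr² = 21.24 m²; T⁴ = 3.387×10¹⁰ K⁴.
P = 0.23·5.67×10⁻⁸·21.24·3.387×10¹⁰.

P ≈ 9380 W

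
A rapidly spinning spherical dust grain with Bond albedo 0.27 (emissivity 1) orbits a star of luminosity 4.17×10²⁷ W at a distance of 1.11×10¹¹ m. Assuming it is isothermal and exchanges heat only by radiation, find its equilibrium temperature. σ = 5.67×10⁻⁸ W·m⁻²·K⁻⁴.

T ≈ 543 K

First find the stellar flux at distance d: S = L/(4πd²) = 4.17×10²⁷/(4π·(1.11×10¹¹)²) = 26930 W/m².
For an isothermal sphere, absorbed (1−a)S·πr² = emitted σ·4πr²·T⁴, so T⁴ = (1−a)S/(4σ).
T⁴ = 0.730·26930/(4·5.67×10⁻⁸) = 8.669×10¹⁰ K⁴.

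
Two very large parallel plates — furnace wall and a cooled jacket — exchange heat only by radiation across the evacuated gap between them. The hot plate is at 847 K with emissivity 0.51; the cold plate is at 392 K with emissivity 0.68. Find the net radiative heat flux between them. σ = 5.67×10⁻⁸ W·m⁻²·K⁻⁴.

q ≈ 11500 W/m²

For two infinite grey parallel plates, q = σ(T₁⁴ − T₂⁴)/(1/ε₁ + 1/ε₂ − 1).
T₁⁴ − T₂⁴ = 5.147×10¹¹ − 2.361×10¹⁰ = 4.911×10¹¹ K⁴.
1/ε₁ + 1/ε₂ − 1 = 1.961 + 1.471 − 1 = 2.431.
q = 5.67×10⁻⁸ × 4.911×10¹¹ / 2.431.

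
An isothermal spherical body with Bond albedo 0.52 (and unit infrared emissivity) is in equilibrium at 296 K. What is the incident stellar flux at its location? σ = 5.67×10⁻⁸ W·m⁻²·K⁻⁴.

S ≈ 3630 W/m²

(1−a)S·πr² = σ·4πr²·T⁴ ⇒ S = 4σT⁴/(1−a).
S = 4·5.67×10⁻⁸·7.677×10⁹/0.480.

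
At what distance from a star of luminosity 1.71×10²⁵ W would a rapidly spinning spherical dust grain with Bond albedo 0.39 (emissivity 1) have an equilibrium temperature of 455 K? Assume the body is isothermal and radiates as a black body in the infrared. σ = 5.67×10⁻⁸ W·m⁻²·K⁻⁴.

For an isothermal black-emitting sphere, (1−a)S·πr² = σ·4πr²·T⁴ ⇒ S = 4σT⁴/(1−a).
S = 4·5.67×10⁻⁸·(455)⁴/0.610 = 15940 W/m².
Flux falls as S = L/(4πd²), so d = √(L/(4πS)) = √(1.71×10²⁵/(4π·15940)).

d ≈ 9.24×10⁹ m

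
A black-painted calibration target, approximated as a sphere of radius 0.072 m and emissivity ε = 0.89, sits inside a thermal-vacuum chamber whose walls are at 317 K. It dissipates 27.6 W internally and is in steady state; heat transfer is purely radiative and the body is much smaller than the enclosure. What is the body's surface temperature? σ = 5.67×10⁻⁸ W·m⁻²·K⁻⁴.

T ≈ 369 K

For a small grey body in a large enclosure, net radiated power = εσA(T⁴ − T_w⁴).
Steady state: P = εσA(T⁴ − T_w⁴) with A = 4πr² = 0.06514 m².
T⁴ = P/(εσA) + T_w⁴ = 27.6/(0.89·5.67×10⁻⁸·0.06514) + (317)⁴
    = 8.396×10⁹ + 1.010×10¹⁰ = 1.849×10¹⁰ K⁴.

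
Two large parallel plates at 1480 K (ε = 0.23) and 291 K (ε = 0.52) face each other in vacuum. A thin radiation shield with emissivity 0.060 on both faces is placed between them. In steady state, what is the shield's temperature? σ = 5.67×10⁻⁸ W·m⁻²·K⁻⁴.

T_s ≈ 1220 K

In steady state the net flux on the hot side equals that on the cold side.
σ(T₁⁴−T_s⁴)/D₁ = σ(T_s⁴−T₂⁴)/D₂, with D₁ = 1/ε₁+1/ε_s−1 = 20.01, D₂ = 1/ε_s+1/ε₂−1 = 17.59.
Solve for T_s⁴: T_s⁴ = (D₂·T₁⁴ + D₁·T₂⁴)/(D₁+D₂) = 2.248×10¹² K⁴.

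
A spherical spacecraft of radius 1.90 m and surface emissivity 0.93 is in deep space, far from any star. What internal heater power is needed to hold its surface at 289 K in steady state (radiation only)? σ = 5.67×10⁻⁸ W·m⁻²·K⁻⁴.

P ≈ 16700 W

P = εσ·4πr²·T⁴.
4πr² = 45.36 m²; T⁴ = 6.976×10⁹ K⁴.
P = 0.93·5.67×10⁻⁸·45.36·6.976×10⁹.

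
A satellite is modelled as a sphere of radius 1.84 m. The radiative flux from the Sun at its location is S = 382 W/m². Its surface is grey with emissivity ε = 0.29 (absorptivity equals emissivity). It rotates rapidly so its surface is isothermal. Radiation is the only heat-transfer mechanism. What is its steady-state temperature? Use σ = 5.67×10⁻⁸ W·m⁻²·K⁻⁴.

At equilibrium, absorbed power = emitted power.
Absorbing cross-section = πr² = 10.64 m²; emitting surface = 4πr² = 42.54 m² (ratio 4).
εS·A_cross = εσ·A_surf·T⁴  ⇒  T⁴ = S/(4σ)   (ε cancels).
T⁴ = 382/(4·5.67×10⁻⁸) = 1.684×10⁹ K⁴.
T = (1.684×10⁹)^(1/4).

T ≈ 203 K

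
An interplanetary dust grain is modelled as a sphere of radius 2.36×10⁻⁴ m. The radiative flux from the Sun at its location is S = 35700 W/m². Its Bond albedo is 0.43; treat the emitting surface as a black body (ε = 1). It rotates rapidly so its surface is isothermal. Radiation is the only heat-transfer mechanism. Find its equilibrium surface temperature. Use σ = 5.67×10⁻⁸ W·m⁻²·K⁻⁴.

At equilibrium, absorbed power = emitted power.
Absorbing cross-section = πr² = 1.750×10⁻⁷ m²; emitting surface = 4πr² = 6.999×10⁻⁷ m² (ratio 4).
(1−a)S·A_cross = εσ·A_surf·T⁴  ⇒  T⁴ = (1−a)S/(4σ).
T⁴ = 0.570·35700/(4·5.67×10⁻⁸) = 8.972×10¹⁰ K⁴.
T = (8.972×10¹⁰)^(1/4).

T ≈ 547 K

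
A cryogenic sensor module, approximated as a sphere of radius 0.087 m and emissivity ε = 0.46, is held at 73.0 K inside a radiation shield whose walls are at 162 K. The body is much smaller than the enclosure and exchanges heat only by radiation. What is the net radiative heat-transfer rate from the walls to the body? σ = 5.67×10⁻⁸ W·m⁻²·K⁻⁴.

P_net ≈ 1.64 W

For a small grey body in a large enclosure: P_net = εσA(T_body⁴ − T_wall⁴).
A = 4πr² = 0.09511 m²; T_body⁴ − T_wall⁴ = 2.840×10⁷ − 6.887×10⁸ = -6.603×10⁸ K⁴.
|P_net| = 0.46·5.67×10⁻⁸·0.09511·6.603×10⁸.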